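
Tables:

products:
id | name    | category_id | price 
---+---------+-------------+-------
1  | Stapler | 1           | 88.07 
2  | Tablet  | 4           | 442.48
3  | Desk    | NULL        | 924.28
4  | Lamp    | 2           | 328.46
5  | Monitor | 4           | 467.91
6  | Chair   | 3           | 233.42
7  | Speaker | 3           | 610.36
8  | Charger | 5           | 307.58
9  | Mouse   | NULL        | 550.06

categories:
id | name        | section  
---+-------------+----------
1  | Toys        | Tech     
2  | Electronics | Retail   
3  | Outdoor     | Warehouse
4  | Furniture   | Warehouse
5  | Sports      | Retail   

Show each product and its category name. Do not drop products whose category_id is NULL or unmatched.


LEFT JOIN keeps every row from products (the left table); where category_id has no match in categories, the category columns become NULL. Walk through each product:
  - product 1 (Stapler): category_id=1 -> matches Toys
  - product 2 (Tablet): category_id=4 -> matches Furniture
  - product 3 (Desk): category_id=NULL, no match -> kept with NULL
  - product 4 (Lamp): category_id=2 -> matches Electronics
  - product 5 (Monitor): category_id=4 -> matches Furniture
  - product 6 (Chair): category_id=3 -> matches Outdoor
  - product 7 (Speaker): category_id=3 -> matches Outdoor
  - product 8 (Charger): category_id=5 -> matches Sports
  - product 9 (Mouse): category_id=NULL, no match -> kept with NULL
All 9 rows appear; 2 have NULL category.

SQL:
SELECT a.name, b.name AS category
FROM products a
LEFT JOIN categories b ON a.category_id = b.id

Result:
name    | category   
--------+------------
Stapler | Toys       
Tablet  | Furniture  
Desk    | NULL       
Lamp    | Electronics
Monitor | Furniture  
Chair   | Outdoor    
Speaker | Outdoor    
Charger | Sports     
Mouse   | NULL       


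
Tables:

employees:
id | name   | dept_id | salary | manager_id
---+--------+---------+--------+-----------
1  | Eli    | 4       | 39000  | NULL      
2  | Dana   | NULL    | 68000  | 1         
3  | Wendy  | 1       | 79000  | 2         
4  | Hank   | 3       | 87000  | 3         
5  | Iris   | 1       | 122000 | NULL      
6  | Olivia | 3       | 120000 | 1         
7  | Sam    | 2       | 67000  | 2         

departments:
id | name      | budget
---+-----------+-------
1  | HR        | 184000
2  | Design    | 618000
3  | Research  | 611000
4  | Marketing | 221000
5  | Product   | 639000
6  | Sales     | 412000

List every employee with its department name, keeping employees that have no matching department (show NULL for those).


LEFT JOIN keeps every row from employees (the left table); where dept_id has no match in departments, the department columns become NULL. Walk through each employee:
  - employee 1 (Eli): dept_id=4 -> matches Marketing
  - employee 2 (Dana): dept_id=NULL, no match -> kept with NULL
  - employee 3 (Wendy): dept_id=1 -> matches HR
  - employee 4 (Hank): dept_id=3 -> matches Research
  - employee 5 (Iris): dept_id=1 -> matches HR
  - employee 6 (Olivia): dept_id=3 -> matches Research
  - employee 7 (Sam): dept_id=2 -> matches Design
All 7 rows appear; 1 has NULL department.

SQL:
SELECT a.name, b.name AS department
FROM employees a
LEFT JOIN departments b ON a.dept_id = b.id

Result:
name   | department
-------+-----------
Eli    | Marketing 
Dana   | NULL      
Wendy  | HR        
Hank   | Research  
Iris   | HR        
Olivia | Research  
Sam    | Design    


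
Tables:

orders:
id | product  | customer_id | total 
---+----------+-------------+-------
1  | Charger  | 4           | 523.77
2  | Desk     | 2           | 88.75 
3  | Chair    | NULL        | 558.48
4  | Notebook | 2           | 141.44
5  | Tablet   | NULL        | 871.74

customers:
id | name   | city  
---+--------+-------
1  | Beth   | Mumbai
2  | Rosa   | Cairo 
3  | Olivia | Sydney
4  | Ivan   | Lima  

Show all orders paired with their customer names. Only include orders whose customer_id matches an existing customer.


INNER JOIN keeps only orders rows whose customer_id matches an id in customers. Walk through each order:
  - order 1 (Charger): customer_id=4 -> matches Ivan
  - order 2 (Desk): customer_id=2 -> matches Rosa
  - order 3 (Chair): customer_id=NULL, no match -> dropped
  - order 4 (Notebook): customer_id=2 -> matches Rosa
  - order 5 (Tablet): customer_id=NULL, no match -> dropped
So 2 of 5 rows are dropped.

SQL:
SELECT a.product, b.name AS customer
FROM orders a
INNER JOIN customers b ON a.customer_id = b.id

Result:
product  | customer
---------+---------
Charger  | Ivan    
Desk     | Rosa    
Notebook | Rosa    


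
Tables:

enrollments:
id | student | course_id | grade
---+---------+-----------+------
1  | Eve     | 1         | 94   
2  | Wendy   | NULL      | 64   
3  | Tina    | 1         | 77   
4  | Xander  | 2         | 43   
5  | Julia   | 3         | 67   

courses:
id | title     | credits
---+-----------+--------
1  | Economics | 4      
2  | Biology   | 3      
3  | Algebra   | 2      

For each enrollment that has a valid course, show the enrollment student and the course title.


INNER JOIN keeps only enrollments rows whose course_id matches an id in courses. Walk through each enrollment:
  - enrollment 1 (Eve): course_id=1 -> matches Economics
  - enrollment 2 (Wendy): course_id=NULL, no match -> dropped
  - enrollment 3 (Tina): course_id=1 -> matches Economics
  - enrollment 4 (Xander): course_id=2 -> matches Biology
  - enrollment 5 (Julia): course_id=3 -> matches Algebra
So 1 of 5 rows is dropped.

SQL:
SELECT a.student, b.title AS course
FROM enrollments a
INNER JOIN courses b ON a.course_id = b.id

Result:
student | course   
--------+----------
Eve     | Economics
Tina    | Economics
Xander  | Biology  
Julia   | Algebra  


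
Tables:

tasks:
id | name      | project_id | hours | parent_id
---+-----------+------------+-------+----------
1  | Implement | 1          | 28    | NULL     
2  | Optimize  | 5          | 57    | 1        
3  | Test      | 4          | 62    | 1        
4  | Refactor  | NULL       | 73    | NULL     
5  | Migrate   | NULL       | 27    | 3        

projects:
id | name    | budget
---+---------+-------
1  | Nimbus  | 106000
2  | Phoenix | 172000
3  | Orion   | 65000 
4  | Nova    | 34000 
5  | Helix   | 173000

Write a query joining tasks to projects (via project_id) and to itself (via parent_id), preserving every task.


Two LEFT JOINs from the same base table tasks: one to projects via project_id, one to tasks itself via parent_id. Both are LEFT so every task is preserved.
Match against projects:
  - task 1 (Implement): project_id=1 -> matches Nimbus
  - task 2 (Optimize): project_id=5 -> matches Helix
  - task 3 (Test): project_id=4 -> matches Nova
  - task 4 (Refactor): project_id=NULL, no match -> kept with NULL
  - task 5 (Migrate): project_id=NULL, no match -> kept with NULL
Match against tasks (self):
  - task 1 (Implement): parent_id=NULL -> NULL
  - task 2 (Optimize): parent_id=1 -> Implement
  - task 3 (Test): parent_id=1 -> Implement
  - task 4 (Refactor): parent_id=NULL -> NULL
  - task 5 (Migrate): parent_id=3 -> Test

SQL:
SELECT a.name, b.name AS project, c.name AS parent
FROM tasks a
LEFT JOIN projects b ON a.project_id = b.id
LEFT JOIN tasks c ON a.parent_id = c.id

Result:
name      | project | parent   
----------+---------+----------
Implement | Nimbus  | NULL     
Optimize  | Helix   | Implement
Test      | Nova    | Implement
Refactor  | NULL    | NULL     
Migrate   | NULL    | Test     


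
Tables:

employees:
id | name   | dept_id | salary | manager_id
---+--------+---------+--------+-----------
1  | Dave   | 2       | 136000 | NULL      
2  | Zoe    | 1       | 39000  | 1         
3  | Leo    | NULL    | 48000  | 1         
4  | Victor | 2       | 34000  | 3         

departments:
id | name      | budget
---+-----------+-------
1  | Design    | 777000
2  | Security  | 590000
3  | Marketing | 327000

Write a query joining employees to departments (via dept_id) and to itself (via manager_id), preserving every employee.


Two LEFT JOINs from the same base table employees: one to departments via dept_id, one to employees itself via manager_id. Both are LEFT so every employee is preserved.
Match against departments:
  - employee 1 (Dave): dept_id=2 -> matches Security
  - employee 2 (Zoe): dept_id=1 -> matches Design
  - employee 3 (Leo): dept_id=NULL, no match -> kept with NULL
  - employee 4 (Victor): dept_id=2 -> matches Security
Match against employees (self):
  - employee 1 (Dave): manager_id=NULL -> NULL
  - employee 2 (Zoe): manager_id=1 -> Dave
  - employee 3 (Leo): manager_id=1 -> Dave
  - employee 4 (Victor): manager_id=3 -> Leo

SQL:
SELECT a.name, b.name AS department, c.name AS manager
FROM employees a
LEFT JOIN departments b ON a.dept_id = b.id
LEFT JOIN employees c ON a.manager_id = c.id

Result:
name   | department | manager
-------+------------+--------
Dave   | Security   | NULL   
Zoe    | Design     | Dave   
Leo    | NULL       | Dave   
Victor | Security   | Leo    


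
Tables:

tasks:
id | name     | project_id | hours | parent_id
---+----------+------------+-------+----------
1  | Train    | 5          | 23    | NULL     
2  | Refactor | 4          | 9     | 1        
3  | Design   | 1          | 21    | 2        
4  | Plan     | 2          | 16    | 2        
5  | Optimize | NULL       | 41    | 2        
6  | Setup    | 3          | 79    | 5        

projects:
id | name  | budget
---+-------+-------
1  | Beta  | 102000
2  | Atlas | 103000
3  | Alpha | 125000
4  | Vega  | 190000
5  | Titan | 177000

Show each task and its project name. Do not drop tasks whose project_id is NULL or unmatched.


LEFT JOIN keeps every row from tasks (the left table); where project_id has no match in projects, the project columns become NULL. Walk through each task:
  - task 1 (Train): project_id=5 -> matches Titan
  - task 2 (Refactor): project_id=4 -> matches Vega
  - task 3 (Design): project_id=1 -> matches Beta
  - task 4 (Plan): project_id=2 -> matches Atlas
  - task 5 (Optimize): project_id=NULL, no match -> kept with NULL
  - task 6 (Setup): project_id=3 -> matches Alpha
All 6 rows appear; 1 has NULL project.

SQL:
SELECT a.name, b.name AS project
FROM tasks a
LEFT JOIN projects b ON a.project_id = b.id

Result:
name     | project
---------+--------
Train    | Titan  
Refactor | Vega   
Design   | Beta   
Plan     | Atlas  
Optimize | NULL   
Setup    | Alpha  


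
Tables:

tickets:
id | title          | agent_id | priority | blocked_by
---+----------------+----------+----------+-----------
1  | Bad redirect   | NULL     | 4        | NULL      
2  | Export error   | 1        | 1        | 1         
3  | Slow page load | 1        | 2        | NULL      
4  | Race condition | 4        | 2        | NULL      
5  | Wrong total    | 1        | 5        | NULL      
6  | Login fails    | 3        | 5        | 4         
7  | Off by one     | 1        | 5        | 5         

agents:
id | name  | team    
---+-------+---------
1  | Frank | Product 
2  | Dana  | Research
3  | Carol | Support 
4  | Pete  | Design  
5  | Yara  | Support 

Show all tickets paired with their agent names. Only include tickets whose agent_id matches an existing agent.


INNER JOIN keeps only tickets rows whose agent_id matches an id in agents. Walk through each ticket:
  - ticket 1 (Bad redirect): agent_id=NULL, no match -> dropped
  - ticket 2 (Export error): agent_id=1 -> matches Frank
  - ticket 3 (Slow page load): agent_id=1 -> matches Frank
  - ticket 4 (Race condition): agent_id=4 -> matches Pete
  - ticket 5 (Wrong total): agent_id=1 -> matches Frank
  - ticket 6 (Login fails): agent_id=3 -> matches Carol
  - ticket 7 (Off by one): agent_id=1 -> matches Frank
So 1 of 7 rows is dropped.

SQL:
SELECT a.title, b.name AS agent
FROM tickets a
INNER JOIN agents b ON a.agent_id = b.id

Result:
title          | agent
---------------+------
Export error   | Frank
Slow page load | Frank
Race condition | Pete 
Wrong total    | Frank
Login fails    | Carol
Off by one     | Frank


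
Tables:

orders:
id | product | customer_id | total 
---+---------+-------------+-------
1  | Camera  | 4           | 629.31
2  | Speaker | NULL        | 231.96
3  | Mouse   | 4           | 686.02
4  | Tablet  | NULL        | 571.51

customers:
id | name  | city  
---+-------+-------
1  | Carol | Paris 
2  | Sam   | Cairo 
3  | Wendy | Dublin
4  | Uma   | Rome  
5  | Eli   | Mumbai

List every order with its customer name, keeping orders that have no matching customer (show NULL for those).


LEFT JOIN keeps every row from orders (the left table); where customer_id has no match in customers, the customer columns become NULL. Walk through each order:
  - order 1 (Camera): customer_id=4 -> matches Uma
  - order 2 (Speaker): customer_id=NULL, no match -> kept with NULL
  - order 3 (Mouse): customer_id=4 -> matches Uma
  - order 4 (Tablet): customer_id=NULL, no match -> kept with NULL
All 4 rows appear; 2 have NULL customer.

SQL:
SELECT a.product, b.name AS customer
FROM orders a
LEFT JOIN customers b ON a.customer_id = b.id

Result:
product | customer
--------+---------
Camera  | Uma     
Speaker | NULL    
Mouse   | Uma     
Tablet  | NULL    


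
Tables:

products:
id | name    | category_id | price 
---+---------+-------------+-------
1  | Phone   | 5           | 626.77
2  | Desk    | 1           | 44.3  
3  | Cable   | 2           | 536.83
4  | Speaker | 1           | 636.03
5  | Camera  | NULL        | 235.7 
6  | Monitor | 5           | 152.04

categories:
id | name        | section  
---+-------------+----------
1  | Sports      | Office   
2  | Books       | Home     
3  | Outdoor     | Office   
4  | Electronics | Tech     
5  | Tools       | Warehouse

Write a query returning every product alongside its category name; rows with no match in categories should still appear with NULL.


LEFT JOIN keeps every row from products (the left table); where category_id has no match in categories, the category columns become NULL. Walk through each product:
  - product 1 (Phone): category_id=5 -> matches Tools
  - product 2 (Desk): category_id=1 -> matches Sports
  - product 3 (Cable): category_id=2 -> matches Books
  - product 4 (Speaker): category_id=1 -> matches Sports
  - product 5 (Camera): category_id=NULL, no match -> kept with NULL
  - product 6 (Monitor): category_id=5 -> matches Tools
All 6 rows appear; 1 has NULL category.

SQL:
SELECT a.name, b.name AS category
FROM products a
LEFT JOIN categories b ON a.category_id = b.id

Result:
name    | category
--------+---------
Phone   | Tools   
Desk    | Sports  
Cable   | Books   
Speaker | Sports  
Camera  | NULL    
Monitor | Tools   


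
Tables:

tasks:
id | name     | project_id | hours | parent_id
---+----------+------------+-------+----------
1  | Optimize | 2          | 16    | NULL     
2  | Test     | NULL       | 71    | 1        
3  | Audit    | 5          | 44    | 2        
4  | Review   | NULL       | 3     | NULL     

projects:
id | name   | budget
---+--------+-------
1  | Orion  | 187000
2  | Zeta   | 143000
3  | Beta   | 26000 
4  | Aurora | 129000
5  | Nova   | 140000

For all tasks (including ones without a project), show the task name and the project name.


LEFT JOIN keeps every row from tasks (the left table); where project_id has no match in projects, the project columns become NULL. Walk through each task:
  - task 1 (Optimize): project_id=2 -> matches Zeta
  - task 2 (Test): project_id=NULL, no match -> kept with NULL
  - task 3 (Audit): project_id=5 -> matches Nova
  - task 4 (Review): project_id=NULL, no match -> kept with NULL
All 4 rows appear; 2 have NULL project.

SQL:
SELECT a.name, b.name AS project
FROM tasks a
LEFT JOIN projects b ON a.project_id = b.id

Result:
name     | project
---------+--------
Optimize | Zeta   
Test     | NULL   
Audit    | Nova   
Review   | NULL   


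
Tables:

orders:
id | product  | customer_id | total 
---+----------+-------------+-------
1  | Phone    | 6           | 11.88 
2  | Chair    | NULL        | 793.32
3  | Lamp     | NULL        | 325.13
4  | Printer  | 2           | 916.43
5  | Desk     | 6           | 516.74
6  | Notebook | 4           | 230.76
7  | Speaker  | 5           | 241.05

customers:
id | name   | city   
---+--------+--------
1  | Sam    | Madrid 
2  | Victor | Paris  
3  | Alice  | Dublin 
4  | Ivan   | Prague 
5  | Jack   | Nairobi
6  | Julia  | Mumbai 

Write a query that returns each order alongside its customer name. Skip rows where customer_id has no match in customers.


INNER JOIN keeps only orders rows whose customer_id matches an id in customers. Walk through each order:
  - order 1 (Phone): customer_id=6 -> matches Julia
  - order 2 (Chair): customer_id=NULL, no match -> dropped
  - order 3 (Lamp): customer_id=NULL, no match -> dropped
  - order 4 (Printer): customer_id=2 -> matches Victor
  - order 5 (Desk): customer_id=6 -> matches Julia
  - order 6 (Notebook): customer_id=4 -> matches Ivan
  - order 7 (Speaker): customer_id=5 -> matches Jack
So 2 of 7 rows are dropped.

SQL:
SELECT a.product, b.name AS customer
FROM orders a
INNER JOIN customers b ON a.customer_id = b.id

Result:
product  | customer
---------+---------
Phone    | Julia   
Printer  | Victor  
Desk     | Julia   
Notebook | Ivan    
Speaker  | Jack    


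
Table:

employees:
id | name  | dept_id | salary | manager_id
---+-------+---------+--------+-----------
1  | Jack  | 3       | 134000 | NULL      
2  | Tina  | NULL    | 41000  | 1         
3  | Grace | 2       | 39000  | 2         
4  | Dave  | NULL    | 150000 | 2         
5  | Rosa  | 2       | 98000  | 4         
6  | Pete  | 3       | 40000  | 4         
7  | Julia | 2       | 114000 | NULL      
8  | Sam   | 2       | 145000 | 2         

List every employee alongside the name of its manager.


This is a self-join: employees is joined to a second copy of itself, matching each row's manager_id to another row's id. Use LEFT JOIN so rows with manager_id=NULL are kept.
  - employee 1 (Jack): manager_id=NULL -> NULL
  - employee 2 (Tina): manager_id=1 -> Jack
  - employee 3 (Grace): manager_id=2 -> Tina
  - employee 4 (Dave): manager_id=2 -> Tina
  - employee 5 (Rosa): manager_id=4 -> Dave
  - employee 6 (Pete): manager_id=4 -> Dave
  - employee 7 (Julia): manager_id=NULL -> NULL
  - employee 8 (Sam): manager_id=2 -> Tina

SQL:
SELECT a.name AS item, b.name AS manager
FROM employees a
LEFT JOIN employees b ON a.manager_id = b.id

Result:
item  | manager
------+--------
Jack  | NULL   
Tina  | Jack   
Grace | Tina   
Dave  | Tina   
Rosa  | Dave   
Pete  | Dave   
Julia | NULL   
Sam   | Tina   


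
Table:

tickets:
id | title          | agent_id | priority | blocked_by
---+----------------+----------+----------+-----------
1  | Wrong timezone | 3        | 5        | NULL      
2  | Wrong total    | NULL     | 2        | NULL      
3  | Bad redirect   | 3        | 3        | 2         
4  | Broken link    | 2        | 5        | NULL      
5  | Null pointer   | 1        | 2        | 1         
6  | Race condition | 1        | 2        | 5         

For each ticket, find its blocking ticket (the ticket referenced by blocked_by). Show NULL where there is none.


This is a self-join: tickets is joined to a second copy of itself, matching each row's blocked_by to another row's id. Use LEFT JOIN so rows with blocked_by=NULL are kept.
  - ticket 1 (Wrong timezone): blocked_by=NULL -> NULL
  - ticket 2 (Wrong total): blocked_by=NULL -> NULL
  - ticket 3 (Bad redirect): blocked_by=2 -> Wrong total
  - ticket 4 (Broken link): blocked_by=NULL -> NULL
  - ticket 5 (Null pointer): blocked_by=1 -> Wrong timezone
  - ticket 6 (Race condition): blocked_by=5 -> Null pointer

SQL:
SELECT a.title AS item, b.title AS blocked_by
FROM tickets a
LEFT JOIN tickets b ON a.blocked_by = b.id

Result:
item           | blocked_by    
---------------+---------------
Wrong timezone | NULL          
Wrong total    | NULL          
Bad redirect   | Wrong total   
Broken link    | NULL          
Null pointer   | Wrong timezone
Race condition | Null pointer  


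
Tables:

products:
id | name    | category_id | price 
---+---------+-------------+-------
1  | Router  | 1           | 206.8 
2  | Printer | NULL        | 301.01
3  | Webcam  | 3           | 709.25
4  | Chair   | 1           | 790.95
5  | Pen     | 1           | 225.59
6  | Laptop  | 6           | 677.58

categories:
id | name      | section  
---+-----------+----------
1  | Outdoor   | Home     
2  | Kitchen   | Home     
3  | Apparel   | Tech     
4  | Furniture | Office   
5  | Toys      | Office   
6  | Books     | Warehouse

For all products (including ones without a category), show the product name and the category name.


LEFT JOIN keeps every row from products (the left table); where category_id has no match in categories, the category columns become NULL. Walk through each product:
  - product 1 (Router): category_id=1 -> matches Outdoor
  - product 2 (Printer): category_id=NULL, no match -> kept with NULL
  - product 3 (Webcam): category_id=3 -> matches Apparel
  - product 4 (Chair): category_id=1 -> matches Outdoor
  - product 5 (Pen): category_id=1 -> matches Outdoor
  - product 6 (Laptop): category_id=6 -> matches Books
All 6 rows appear; 1 has NULL category.

SQL:
SELECT a.name, b.name AS category
FROM products a
LEFT JOIN categories b ON a.category_id = b.id

Result:
name    | category
--------+---------
Router  | Outdoor 
Printer | NULL    
Webcam  | Apparel 
Chair   | Outdoor 
Pen     | Outdoor 
Laptop  | Books   


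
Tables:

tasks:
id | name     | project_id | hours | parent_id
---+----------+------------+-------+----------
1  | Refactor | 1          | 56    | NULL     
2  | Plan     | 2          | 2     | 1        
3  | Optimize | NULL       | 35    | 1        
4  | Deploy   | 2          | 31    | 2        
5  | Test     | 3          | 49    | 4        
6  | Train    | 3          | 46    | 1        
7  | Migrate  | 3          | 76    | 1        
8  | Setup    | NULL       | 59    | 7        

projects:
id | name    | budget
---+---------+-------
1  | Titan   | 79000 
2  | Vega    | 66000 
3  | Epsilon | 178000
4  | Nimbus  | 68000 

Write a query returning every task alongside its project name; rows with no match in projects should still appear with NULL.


LEFT JOIN keeps every row from tasks (the left table); where project_id has no match in projects, the project columns become NULL. Walk through each task:
  - task 1 (Refactor): project_id=1 -> matches Titan
  - task 2 (Plan): project_id=2 -> matches Vega
  - task 3 (Optimize): project_id=NULL, no match -> kept with NULL
  - task 4 (Deploy): project_id=2 -> matches Vega
  - task 5 (Test): project_id=3 -> matches Epsilon
  - task 6 (Train): project_id=3 -> matches Epsilon
  - task 7 (Migrate): project_id=3 -> matches Epsilon
  - task 8 (Setup): project_id=NULL, no match -> kept with NULL
All 8 rows appear; 2 have NULL project.

SQL:
SELECT a.name, b.name AS project
FROM tasks a
LEFT JOIN projects b ON a.project_id = b.id

Result:
name     | project
---------+--------
Refactor | Titan  
Plan     | Vega   
Optimize | NULL   
Deploy   | Vega   
Test     | Epsilon
Train    | Epsilon
Migrate  | Epsilon
Setup    | NULL   


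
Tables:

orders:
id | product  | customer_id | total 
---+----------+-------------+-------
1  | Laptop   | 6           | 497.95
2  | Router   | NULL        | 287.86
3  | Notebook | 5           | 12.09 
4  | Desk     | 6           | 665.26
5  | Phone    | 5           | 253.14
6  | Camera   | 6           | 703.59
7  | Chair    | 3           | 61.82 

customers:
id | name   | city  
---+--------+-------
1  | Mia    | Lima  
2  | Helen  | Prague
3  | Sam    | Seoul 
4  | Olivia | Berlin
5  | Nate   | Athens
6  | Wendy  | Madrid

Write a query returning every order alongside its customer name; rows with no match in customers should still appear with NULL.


LEFT JOIN keeps every row from orders (the left table); where customer_id has no match in customers, the customer columns become NULL. Walk through each order:
  - order 1 (Laptop): customer_id=6 -> matches Wendy
  - order 2 (Router): customer_id=NULL, no match -> kept with NULL
  - order 3 (Notebook): customer_id=5 -> matches Nate
  - order 4 (Desk): customer_id=6 -> matches Wendy
  - order 5 (Phone): customer_id=5 -> matches Nate
  - order 6 (Camera): customer_id=6 -> matches Wendy
  - order 7 (Chair): customer_id=3 -> matches Sam
All 7 rows appear; 1 has NULL customer.

SQL:
SELECT a.product, b.name AS customer
FROM orders a
LEFT JOIN customers b ON a.customer_id = b.id

Result:
product  | customer
---------+---------
Laptop   | Wendy   
Router   | NULL    
Notebook | Nate    
Desk     | Wendy   
Phone    | Nate    
Camera   | Wendy   
Chair    | Sam     


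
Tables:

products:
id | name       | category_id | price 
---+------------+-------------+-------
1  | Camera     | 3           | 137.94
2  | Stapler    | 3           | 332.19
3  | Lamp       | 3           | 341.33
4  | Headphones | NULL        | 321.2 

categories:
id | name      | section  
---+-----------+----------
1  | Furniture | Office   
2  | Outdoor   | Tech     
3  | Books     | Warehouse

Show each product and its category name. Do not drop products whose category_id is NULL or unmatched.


LEFT JOIN keeps every row from products (the left table); where category_id has no match in categories, the category columns become NULL. Walk through each product:
  - product 1 (Camera): category_id=3 -> matches Books
  - product 2 (Stapler): category_id=3 -> matches Books
  - product 3 (Lamp): category_id=3 -> matches Books
  - product 4 (Headphones): category_id=NULL, no match -> kept with NULL
All 4 rows appear; 1 has NULL category.

SQL:
SELECT a.name, b.name AS category
FROM products a
LEFT JOIN categories b ON a.category_id = b.id

Result:
name       | category
-----------+---------
Camera     | Books   
Stapler    | Books   
Lamp       | Books   
Headphones | NULL    


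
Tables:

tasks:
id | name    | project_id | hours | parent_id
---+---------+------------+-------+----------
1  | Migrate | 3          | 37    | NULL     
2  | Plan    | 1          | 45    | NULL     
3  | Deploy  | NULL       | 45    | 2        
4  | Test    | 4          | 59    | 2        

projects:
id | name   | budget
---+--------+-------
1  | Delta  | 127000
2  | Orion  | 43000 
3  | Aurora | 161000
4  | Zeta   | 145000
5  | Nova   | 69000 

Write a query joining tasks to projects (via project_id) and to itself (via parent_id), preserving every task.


Two LEFT JOINs from the same base table tasks: one to projects via project_id, one to tasks itself via parent_id. Both are LEFT so every task is preserved.
Match against projects:
  - task 1 (Migrate): project_id=3 -> matches Aurora
  - task 2 (Plan): project_id=1 -> matches Delta
  - task 3 (Deploy): project_id=NULL, no match -> kept with NULL
  - task 4 (Test): project_id=4 -> matches Zeta
Match against tasks (self):
  - task 1 (Migrate): parent_id=NULL -> NULL
  - task 2 (Plan): parent_id=NULL -> NULL
  - task 3 (Deploy): parent_id=2 -> Plan
  - task 4 (Test): parent_id=2 -> Plan

SQL:
SELECT a.name, b.name AS project, c.name AS parent
FROM tasks a
LEFT JOIN projects b ON a.project_id = b.id
LEFT JOIN tasks c ON a.parent_id = c.id

Result:
name    | project | parent
--------+---------+-------
Migrate | Aurora  | NULL  
Plan    | Delta   | NULL  
Deploy  | NULL    | Plan  
Test    | Zeta    | Plan  


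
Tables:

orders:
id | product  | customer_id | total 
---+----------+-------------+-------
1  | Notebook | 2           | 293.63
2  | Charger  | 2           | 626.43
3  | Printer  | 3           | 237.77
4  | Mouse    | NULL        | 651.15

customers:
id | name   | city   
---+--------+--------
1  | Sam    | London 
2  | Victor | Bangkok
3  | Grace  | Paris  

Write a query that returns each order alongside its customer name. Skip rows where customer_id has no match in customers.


INNER JOIN keeps only orders rows whose customer_id matches an id in customers. Walk through each order:
  - order 1 (Notebook): customer_id=2 -> matches Victor
  - order 2 (Charger): customer_id=2 -> matches Victor
  - order 3 (Printer): customer_id=3 -> matches Grace
  - order 4 (Mouse): customer_id=NULL, no match -> dropped
So 1 of 4 rows is dropped.

SQL:
SELECT a.product, b.name AS customer
FROM orders a
INNER JOIN customers b ON a.customer_id = b.id

Result:
product  | customer
---------+---------
Notebook | Victor  
Charger  | Victor  
Printer  | Grace   


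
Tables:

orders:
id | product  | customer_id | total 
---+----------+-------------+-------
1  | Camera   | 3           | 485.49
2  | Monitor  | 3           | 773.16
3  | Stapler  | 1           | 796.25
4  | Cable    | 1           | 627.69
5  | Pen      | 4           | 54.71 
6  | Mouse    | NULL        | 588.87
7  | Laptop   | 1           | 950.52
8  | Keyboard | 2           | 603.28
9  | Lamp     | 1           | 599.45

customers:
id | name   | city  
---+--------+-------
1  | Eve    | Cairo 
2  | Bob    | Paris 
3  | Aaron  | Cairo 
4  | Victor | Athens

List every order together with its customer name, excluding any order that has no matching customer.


INNER JOIN keeps only orders rows whose customer_id matches an id in customers. Walk through each order:
  - order 1 (Camera): customer_id=3 -> matches Aaron
  - order 2 (Monitor): customer_id=3 -> matches Aaron
  - order 3 (Stapler): customer_id=1 -> matches Eve
  - order 4 (Cable): customer_id=1 -> matches Eve
  - order 5 (Pen): customer_id=4 -> matches Victor
  - order 6 (Mouse): customer_id=NULL, no match -> dropped
  - order 7 (Laptop): customer_id=1 -> matches Eve
  - order 8 (Keyboard): customer_id=2 -> matches Bob
  - order 9 (Lamp): customer_id=1 -> matches Eve
So 1 of 9 rows is dropped.

SQL:
SELECT a.product, b.name AS customer
FROM orders a
INNER JOIN customers b ON a.customer_id = b.id

Result:
product  | customer
---------+---------
Camera   | Aaron   
Monitor  | Aaron   
Stapler  | Eve     
Cable    | Eve     
Pen      | Victor  
Laptop   | Eve     
Keyboard | Bob     
Lamp     | Eve     


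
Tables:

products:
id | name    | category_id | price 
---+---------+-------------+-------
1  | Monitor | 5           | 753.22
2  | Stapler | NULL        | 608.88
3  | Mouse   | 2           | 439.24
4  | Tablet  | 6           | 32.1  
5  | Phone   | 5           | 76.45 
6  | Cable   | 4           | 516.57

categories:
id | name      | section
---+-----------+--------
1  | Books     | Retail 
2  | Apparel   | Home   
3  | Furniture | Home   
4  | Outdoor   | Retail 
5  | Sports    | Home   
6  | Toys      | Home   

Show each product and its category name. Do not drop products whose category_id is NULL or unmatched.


LEFT JOIN keeps every row from products (the left table); where category_id has no match in categories, the category columns become NULL. Walk through each product:
  - product 1 (Monitor): category_id=5 -> matches Sports
  - product 2 (Stapler): category_id=NULL, no match -> kept with NULL
  - product 3 (Mouse): category_id=2 -> matches Apparel
  - product 4 (Tablet): category_id=6 -> matches Toys
  - product 5 (Phone): category_id=5 -> matches Sports
  - product 6 (Cable): category_id=4 -> matches Outdoor
All 6 rows appear; 1 has NULL category.

SQL:
SELECT a.name, b.name AS category
FROM products a
LEFT JOIN categories b ON a.category_id = b.id

Result:
name    | category
--------+---------
Monitor | Sports  
Stapler | NULL    
Mouse   | Apparel 
Tablet  | Toys    
Phone   | Sports  
Cable   | Outdoor 


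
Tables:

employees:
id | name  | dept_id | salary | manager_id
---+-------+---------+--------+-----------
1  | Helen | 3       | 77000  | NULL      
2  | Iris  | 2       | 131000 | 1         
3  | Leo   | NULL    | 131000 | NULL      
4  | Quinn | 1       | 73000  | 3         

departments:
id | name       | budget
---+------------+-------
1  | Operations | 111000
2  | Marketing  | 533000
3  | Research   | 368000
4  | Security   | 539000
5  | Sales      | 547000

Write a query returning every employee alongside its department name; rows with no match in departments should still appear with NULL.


LEFT JOIN keeps every row from employees (the left table); where dept_id has no match in departments, the department columns become NULL. Walk through each employee:
  - employee 1 (Helen): dept_id=3 -> matches Research
  - employee 2 (Iris): dept_id=2 -> matches Marketing
  - employee 3 (Leo): dept_id=NULL, no match -> kept with NULL
  - employee 4 (Quinn): dept_id=1 -> matches Operations
All 4 rows appear; 1 has NULL department.

SQL:
SELECT a.name, b.name AS department
FROM employees a
LEFT JOIN departments b ON a.dept_id = b.id

Result:
name  | department
------+-----------
Helen | Research  
Iris  | Marketing 
Leo   | NULL      
Quinn | Operations


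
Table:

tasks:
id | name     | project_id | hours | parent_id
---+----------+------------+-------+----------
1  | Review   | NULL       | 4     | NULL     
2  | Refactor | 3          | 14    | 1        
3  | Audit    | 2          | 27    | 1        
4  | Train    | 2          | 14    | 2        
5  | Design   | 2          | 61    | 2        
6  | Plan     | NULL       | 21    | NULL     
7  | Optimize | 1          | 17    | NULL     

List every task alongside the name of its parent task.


This is a self-join: tasks is joined to a second copy of itself, matching each row's parent_id to another row's id. Use LEFT JOIN so rows with parent_id=NULL are kept.
  - task 1 (Review): parent_id=NULL -> NULL
  - task 2 (Refactor): parent_id=1 -> Review
  - task 3 (Audit): parent_id=1 -> Review
  - task 4 (Train): parent_id=2 -> Refactor
  - task 5 (Design): parent_id=2 -> Refactor
  - task 6 (Plan): parent_id=NULL -> NULL
  - task 7 (Optimize): parent_id=NULL -> NULL

SQL:
SELECT a.name AS item, b.name AS parent
FROM tasks a
LEFT JOIN tasks b ON a.parent_id = b.id

Result:
item     | parent  
---------+---------
Review   | NULL    
Refactor | Review  
Audit    | Review  
Train    | Refactor
Design   | Refactor
Plan     | NULL    
Optimize | NULL    


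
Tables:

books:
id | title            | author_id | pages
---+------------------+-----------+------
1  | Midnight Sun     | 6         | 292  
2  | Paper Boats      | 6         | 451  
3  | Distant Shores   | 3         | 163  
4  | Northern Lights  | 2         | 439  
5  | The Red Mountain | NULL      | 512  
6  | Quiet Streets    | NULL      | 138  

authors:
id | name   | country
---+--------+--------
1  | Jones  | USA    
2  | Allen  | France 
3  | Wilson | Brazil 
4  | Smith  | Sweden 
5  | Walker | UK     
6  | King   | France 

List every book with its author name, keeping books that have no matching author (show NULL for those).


LEFT JOIN keeps every row from books (the left table); where author_id has no match in authors, the author columns become NULL. Walk through each book:
  - book 1 (Midnight Sun): author_id=6 -> matches King
  - book 2 (Paper Boats): author_id=6 -> matches King
  - book 3 (Distant Shores): author_id=3 -> matches Wilson
  - book 4 (Northern Lights): author_id=2 -> matches Allen
  - book 5 (The Red Mountain): author_id=NULL, no match -> kept with NULL
  - book 6 (Quiet Streets): author_id=NULL, no match -> kept with NULL
All 6 rows appear; 2 have NULL author.

SQL:
SELECT a.title, b.name AS author
FROM books a
LEFT JOIN authors b ON a.author_id = b.id

Result:
title            | author
-----------------+-------
Midnight Sun     | King  
Paper Boats      | King  
Distant Shores   | Wilson
Northern Lights  | Allen 
The Red Mountain | NULL  
Quiet Streets    | NULL  


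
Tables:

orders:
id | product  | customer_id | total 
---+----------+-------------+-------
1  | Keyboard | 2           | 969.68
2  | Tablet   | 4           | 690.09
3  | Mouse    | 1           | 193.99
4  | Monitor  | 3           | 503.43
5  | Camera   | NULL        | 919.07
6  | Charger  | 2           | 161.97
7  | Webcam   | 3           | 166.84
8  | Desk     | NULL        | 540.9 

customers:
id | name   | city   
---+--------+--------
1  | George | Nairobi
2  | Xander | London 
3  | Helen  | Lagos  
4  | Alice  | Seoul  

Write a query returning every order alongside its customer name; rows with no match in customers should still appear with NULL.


LEFT JOIN keeps every row from orders (the left table); where customer_id has no match in customers, the customer columns become NULL. Walk through each order:
  - order 1 (Keyboard): customer_id=2 -> matches Xander
  - order 2 (Tablet): customer_id=4 -> matches Alice
  - order 3 (Mouse): customer_id=1 -> matches George
  - order 4 (Monitor): customer_id=3 -> matches Helen
  - order 5 (Camera): customer_id=NULL, no match -> kept with NULL
  - order 6 (Charger): customer_id=2 -> matches Xander
  - order 7 (Webcam): customer_id=3 -> matches Helen
  - order 8 (Desk): customer_id=NULL, no match -> kept with NULL
All 8 rows appear; 2 have NULL customer.

SQL:
SELECT a.product, b.name AS customer
FROM orders a
LEFT JOIN customers b ON a.customer_id = b.id

Result:
product  | customer
---------+---------
Keyboard | Xander  
Tablet   | Alice   
Mouse    | George  
Monitor  | Helen   
Camera   | NULL    
Charger  | Xander  
Webcam   | Helen   
Desk     | NULL    


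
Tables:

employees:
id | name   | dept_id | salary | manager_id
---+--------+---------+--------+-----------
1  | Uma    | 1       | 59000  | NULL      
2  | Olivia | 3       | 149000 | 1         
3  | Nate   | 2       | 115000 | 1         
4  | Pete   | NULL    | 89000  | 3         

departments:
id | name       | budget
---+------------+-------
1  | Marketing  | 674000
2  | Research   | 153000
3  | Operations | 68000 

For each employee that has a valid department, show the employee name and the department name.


INNER JOIN keeps only employees rows whose dept_id matches an id in departments. Walk through each employee:
  - employee 1 (Uma): dept_id=1 -> matches Marketing
  - employee 2 (Olivia): dept_id=3 -> matches Operations
  - employee 3 (Nate): dept_id=2 -> matches Research
  - employee 4 (Pete): dept_id=NULL, no match -> dropped
So 1 of 4 rows is dropped.

SQL:
SELECT a.name, b.name AS department
FROM employees a
INNER JOIN departments b ON a.dept_id = b.id

Result:
name   | department
-------+-----------
Uma    | Marketing 
Olivia | Operations
Nate   | Research  


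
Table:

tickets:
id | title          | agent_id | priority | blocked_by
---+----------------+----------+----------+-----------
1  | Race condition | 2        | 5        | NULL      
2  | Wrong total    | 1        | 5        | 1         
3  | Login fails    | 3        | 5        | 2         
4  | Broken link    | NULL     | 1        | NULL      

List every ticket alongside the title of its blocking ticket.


This is a self-join: tickets is joined to a second copy of itself, matching each row's blocked_by to another row's id. Use LEFT JOIN so rows with blocked_by=NULL are kept.
  - ticket 1 (Race condition): blocked_by=NULL -> NULL
  - ticket 2 (Wrong total): blocked_by=1 -> Race condition
  - ticket 3 (Login fails): blocked_by=2 -> Wrong total
  - ticket 4 (Broken link): blocked_by=NULL -> NULL

SQL:
SELECT a.title AS item, b.title AS blocked_by
FROM tickets a
LEFT JOIN tickets b ON a.blocked_by = b.id

Result:
item           | blocked_by    
---------------+---------------
Race condition | NULL          
Wrong total    | Race condition
Login fails    | Wrong total   
Broken link    | NULL          


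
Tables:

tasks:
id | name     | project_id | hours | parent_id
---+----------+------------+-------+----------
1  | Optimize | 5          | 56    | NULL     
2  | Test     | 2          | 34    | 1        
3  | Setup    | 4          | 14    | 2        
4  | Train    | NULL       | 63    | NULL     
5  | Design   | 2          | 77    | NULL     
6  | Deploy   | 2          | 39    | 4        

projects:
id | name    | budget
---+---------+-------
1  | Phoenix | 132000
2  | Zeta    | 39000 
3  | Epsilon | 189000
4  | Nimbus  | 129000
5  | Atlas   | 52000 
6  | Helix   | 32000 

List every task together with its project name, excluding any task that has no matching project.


INNER JOIN keeps only tasks rows whose project_id matches an id in projects. Walk through each task:
  - task 1 (Optimize): project_id=5 -> matches Atlas
  - task 2 (Test): project_id=2 -> matches Zeta
  - task 3 (Setup): project_id=4 -> matches Nimbus
  - task 4 (Train): project_id=NULL, no match -> dropped
  - task 5 (Design): project_id=2 -> matches Zeta
  - task 6 (Deploy): project_id=2 -> matches Zeta
So 1 of 6 rows is dropped.

SQL:
SELECT a.name, b.name AS project
FROM tasks a
INNER JOIN projects b ON a.project_id = b.id

Result:
name     | project
---------+--------
Optimize | Atlas  
Test     | Zeta   
Setup    | Nimbus 
Design   | Zeta   
Deploy   | Zeta   
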